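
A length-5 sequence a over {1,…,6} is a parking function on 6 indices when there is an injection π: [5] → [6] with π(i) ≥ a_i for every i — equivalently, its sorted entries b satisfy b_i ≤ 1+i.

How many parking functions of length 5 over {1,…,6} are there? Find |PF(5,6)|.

4802

Count = (6+1−5)·(6+1)^{5−1} = 2 · 2401 = 4802 [KW]
Example (4,4,1,2,4) → sorted (1,2,4,4,4): b_i ≤ 1+i ∀i, a PF.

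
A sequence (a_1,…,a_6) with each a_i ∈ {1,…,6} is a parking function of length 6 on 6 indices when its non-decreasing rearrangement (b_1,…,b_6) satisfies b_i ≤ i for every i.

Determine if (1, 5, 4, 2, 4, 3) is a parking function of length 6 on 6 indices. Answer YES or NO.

Order a: b = (1, 2, 3, 4, 4, 5).
  b_1=1 ≤ 1
  b_2=2 ≤ 2
  b_3=3 ≤ 3
  b_4=4 ≤ 4
  b_5=4 ≤ 5
  b_6=5 ≤ 6
All bounds hold ⇒ YES

YES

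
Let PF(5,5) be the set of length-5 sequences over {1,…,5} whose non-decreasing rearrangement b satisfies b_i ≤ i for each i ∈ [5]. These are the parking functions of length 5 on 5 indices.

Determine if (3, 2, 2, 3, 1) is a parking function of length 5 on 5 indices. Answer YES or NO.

Order a: b = (1, 2, 2, 3, 3).
  b_1=1 ≤ 1
  b_2=2 ≤ 2
  b_3=2 ≤ 3
  b_4=3 ≤ 4
  b_5=3 ≤ 5
All bounds hold ⇒ YES

YES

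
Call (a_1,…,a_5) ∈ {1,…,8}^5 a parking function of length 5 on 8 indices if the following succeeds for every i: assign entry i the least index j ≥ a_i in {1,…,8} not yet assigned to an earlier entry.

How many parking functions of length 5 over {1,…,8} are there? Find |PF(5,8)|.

|PF| = (8−5+1)·(8+1)^(5−1) = 4·6561 = 26244 (Pollak)
E.g. (5,5,1,8,5) → sorted (1,5,5,5,8): b_i ≤ 3+i ∀i, a PF.

26244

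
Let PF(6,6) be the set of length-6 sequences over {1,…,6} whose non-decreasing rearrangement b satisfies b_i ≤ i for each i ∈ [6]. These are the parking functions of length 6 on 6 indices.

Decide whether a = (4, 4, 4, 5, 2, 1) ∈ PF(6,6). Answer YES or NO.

Order a: b = (1, 2, 4, 4, 4, 5).
  b_1=1 ≤ 1
  b_2=2 ≤ 2
  b_3=4 > 3
  fails at i=3 ⇒ NO

NO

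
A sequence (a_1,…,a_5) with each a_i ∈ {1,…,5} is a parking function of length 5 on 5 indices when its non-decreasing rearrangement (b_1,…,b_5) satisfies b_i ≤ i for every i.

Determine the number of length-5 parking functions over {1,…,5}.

1296

Count = (5+1−5)·(5+1)^{5−1} = 1×1296 = 1296 (Pollak)
E.g. (2,4,1,3,5) → sorted (1,2,3,4,5): b_i ≤ i ∀i, a PF.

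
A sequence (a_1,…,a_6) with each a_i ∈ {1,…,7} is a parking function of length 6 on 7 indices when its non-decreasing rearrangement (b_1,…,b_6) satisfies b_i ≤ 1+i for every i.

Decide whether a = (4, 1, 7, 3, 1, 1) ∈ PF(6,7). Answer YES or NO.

Order a: b = (1, 1, 1, 3, 4, 7).
  b_1=1 ≤ 2
  b_2=1 ≤ 3
  b_3=1 ≤ 4
  b_4=3 ≤ 5
  b_5=4 ≤ 6
  b_6=7 ≤ 7
All bounds hold ⇒ YES

YES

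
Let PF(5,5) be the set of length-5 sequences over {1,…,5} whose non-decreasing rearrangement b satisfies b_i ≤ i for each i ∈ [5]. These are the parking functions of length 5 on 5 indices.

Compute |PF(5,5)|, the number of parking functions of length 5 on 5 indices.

1296

|PF(5,5)| = (5+1−5)·(5+1)^{5−1} = 1·1296 = 1296 [KW]
E.g. (4,5,3,1,1) → sorted (1,1,3,4,5): b_i ≤ i ∀i, a PF.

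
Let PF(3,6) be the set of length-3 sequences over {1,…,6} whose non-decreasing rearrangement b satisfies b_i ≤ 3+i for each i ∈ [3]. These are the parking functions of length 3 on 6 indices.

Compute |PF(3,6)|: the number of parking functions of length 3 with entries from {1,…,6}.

196

|PF(3,6)| = (6−3+1)·(6+1)^(3−1) = 4·49 = 196
Check (5,3,5) → sorted (3,5,5): b_i ≤ 3+i ∀i, a PF.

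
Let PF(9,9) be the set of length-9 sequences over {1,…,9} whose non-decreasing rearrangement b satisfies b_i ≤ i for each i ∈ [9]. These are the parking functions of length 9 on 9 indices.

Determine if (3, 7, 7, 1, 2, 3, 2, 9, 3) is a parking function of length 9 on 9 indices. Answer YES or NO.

Rearranged: b = (1, 2, 2, 3, 3, 3, 7, 7, 9).
  b_1=1 ≤ 1
  b_2=2 ≤ 2
  b_3=2 ≤ 3
  b_4=3 ≤ 4
  b_5=3 ≤ 5
  b_6=3 ≤ 6
  b_7=7 ≤ 7
  b_8=7 ≤ 8
  b_9=9 ≤ 9
All bounds hold ⇒ YES

YES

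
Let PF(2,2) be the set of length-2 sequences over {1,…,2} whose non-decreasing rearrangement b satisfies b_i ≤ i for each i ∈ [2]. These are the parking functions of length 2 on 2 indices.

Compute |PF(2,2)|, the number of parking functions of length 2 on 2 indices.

#PF = (2+1−2)·(2+1)^{2−1} = 1 · 3 = 3 [KW]
E.g. (1,1) → sorted (1,1): b_i ≤ i ∀i, a PF.

3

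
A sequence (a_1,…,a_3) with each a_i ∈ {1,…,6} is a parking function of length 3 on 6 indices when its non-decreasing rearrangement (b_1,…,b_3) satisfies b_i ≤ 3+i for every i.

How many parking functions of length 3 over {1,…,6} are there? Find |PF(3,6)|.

#PF = (7−3)·7^(3−1) = 4×49 = 196
E.g. (3,6,1) → sorted (1,3,6): b_i ≤ 3+i ∀i, a PF.

196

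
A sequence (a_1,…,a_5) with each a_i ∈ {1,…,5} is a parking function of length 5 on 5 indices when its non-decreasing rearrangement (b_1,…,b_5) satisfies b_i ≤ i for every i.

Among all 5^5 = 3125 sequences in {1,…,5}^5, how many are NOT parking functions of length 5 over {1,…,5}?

#PF = (6−5)·6^(5−1) = 1 · 1296 = 1296
Example (5,1,3,3,3) → sorted (1,3,3,3,5): b_2=3>2, not a PF.
So 3125 − 1296 = 1829 fail.

1829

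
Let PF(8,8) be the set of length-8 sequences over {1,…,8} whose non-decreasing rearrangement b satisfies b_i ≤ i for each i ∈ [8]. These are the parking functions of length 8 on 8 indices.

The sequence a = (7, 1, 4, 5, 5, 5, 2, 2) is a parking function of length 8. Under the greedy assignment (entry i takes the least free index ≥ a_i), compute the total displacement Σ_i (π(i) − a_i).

5

Σπ = 36 ({1..8} each once); Σa = 7+1+4+5+5+5+2+2 = 31; disp = 36−31 = 5.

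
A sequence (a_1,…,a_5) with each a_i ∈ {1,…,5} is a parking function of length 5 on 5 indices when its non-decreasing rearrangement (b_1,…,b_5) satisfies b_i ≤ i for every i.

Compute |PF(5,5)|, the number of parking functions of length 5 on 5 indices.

1296

Count = (5−5+1)·(5+1)^(5−1) = 1·1296 = 1296 (Pollak)
Example (3,2,4,1,1) → sorted (1,1,2,3,4): b_i ≤ i ∀i, a PF.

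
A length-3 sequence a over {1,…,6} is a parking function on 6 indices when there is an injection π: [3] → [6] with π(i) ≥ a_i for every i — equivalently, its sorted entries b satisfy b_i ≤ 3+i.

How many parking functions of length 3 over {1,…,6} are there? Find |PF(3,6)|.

196

|PF| = (6+1−3)·(6+1)^{3−1} = 4×49 = 196
Example (1,2,3) → sorted (1,2,3): b_i ≤ 3+i ∀i, a PF.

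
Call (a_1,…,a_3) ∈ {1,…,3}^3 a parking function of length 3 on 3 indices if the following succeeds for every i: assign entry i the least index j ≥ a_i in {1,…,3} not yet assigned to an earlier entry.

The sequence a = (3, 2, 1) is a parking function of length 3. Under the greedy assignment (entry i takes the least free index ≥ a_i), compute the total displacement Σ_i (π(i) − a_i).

Σπ = 6 ({1..3} each once); Σa = 3+2+1 = 6; disp = 6−6 = 0.

0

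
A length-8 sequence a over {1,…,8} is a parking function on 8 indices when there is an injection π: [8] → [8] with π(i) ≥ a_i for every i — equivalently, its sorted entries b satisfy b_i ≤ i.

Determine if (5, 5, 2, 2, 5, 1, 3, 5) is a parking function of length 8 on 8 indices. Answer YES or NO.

Rearranged: b = (1, 2, 2, 3, 5, 5, 5, 5).
  b_1=1 ≤ 1
  b_2=2 ≤ 2
  b_3=2 ≤ 3
  b_4=3 ≤ 4
  b_5=5 ≤ 5
  b_6=5 ≤ 6
  b_7=5 ≤ 7
  b_8=5 ≤ 8
All bounds hold ⇒ YES

YES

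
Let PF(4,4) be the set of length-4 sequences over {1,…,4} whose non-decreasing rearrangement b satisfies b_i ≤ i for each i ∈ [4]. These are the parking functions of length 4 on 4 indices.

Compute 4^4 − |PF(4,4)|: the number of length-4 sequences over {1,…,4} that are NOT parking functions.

|PF(4,4)| = (4+1−4)·(4+1)^{4−1} = 1 · 125 = 125 (Konheim–Weiss)
E.g. (4,3,4,4) → sorted (3,4,4,4): b_1=3>1, not a PF.
4^4 − 125 = 256 − 125 = 131

131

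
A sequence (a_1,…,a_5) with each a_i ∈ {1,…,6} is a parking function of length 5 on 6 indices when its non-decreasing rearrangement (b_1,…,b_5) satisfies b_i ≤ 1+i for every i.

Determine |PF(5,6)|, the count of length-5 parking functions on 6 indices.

4802

|PF| = (6+1−5)·(6+1)^{5−1} = 2·2401 = 4802 [KW]
Check (5,2,6,2,1) → sorted (1,2,2,5,6): b_i ≤ 1+i ∀i, a PF.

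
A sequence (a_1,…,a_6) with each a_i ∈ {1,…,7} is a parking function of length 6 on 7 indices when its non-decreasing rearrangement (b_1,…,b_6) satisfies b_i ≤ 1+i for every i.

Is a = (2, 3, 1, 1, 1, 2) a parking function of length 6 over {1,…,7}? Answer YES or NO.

Order a: b = (1, 1, 1, 2, 2, 3).
  b_1=1 ≤ 2
  b_2=1 ≤ 3
  b_3=1 ≤ 4
  b_4=2 ≤ 5
  b_5=2 ≤ 6
  b_6=3 ≤ 7
All bounds hold ⇒ YES

YES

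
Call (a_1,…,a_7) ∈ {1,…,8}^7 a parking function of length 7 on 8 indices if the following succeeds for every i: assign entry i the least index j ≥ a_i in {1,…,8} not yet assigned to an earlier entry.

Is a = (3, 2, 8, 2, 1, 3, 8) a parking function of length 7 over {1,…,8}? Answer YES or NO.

Order a: b = (1, 2, 2, 3, 3, 8, 8).
  b_1=1 ≤ 2
  b_2=2 ≤ 3
  b_3=2 ≤ 4
  b_4=3 ≤ 5
  b_5=3 ≤ 6
  b_6=8 > 7
  fails at i=6 ⇒ NO

NO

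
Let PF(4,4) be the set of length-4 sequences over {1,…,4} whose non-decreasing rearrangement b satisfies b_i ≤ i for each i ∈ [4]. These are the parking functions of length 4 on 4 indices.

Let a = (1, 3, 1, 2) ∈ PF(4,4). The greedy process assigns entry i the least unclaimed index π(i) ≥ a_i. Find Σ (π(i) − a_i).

3

Σπ(i) = 1+…+4 = 10; Σa = 1+3+1+2 = 7; disp = 10−7 = 3.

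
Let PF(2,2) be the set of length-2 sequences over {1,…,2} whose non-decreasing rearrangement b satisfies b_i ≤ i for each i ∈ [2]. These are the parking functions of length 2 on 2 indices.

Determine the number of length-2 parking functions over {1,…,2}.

|PF(2,2)| = (2+1−2)·(2+1)^{2−1} = 1 · 3 = 3 (Konheim–Weiss)
Example (1,2) → sorted (1,2): b_i ≤ i ∀i, a PF.

3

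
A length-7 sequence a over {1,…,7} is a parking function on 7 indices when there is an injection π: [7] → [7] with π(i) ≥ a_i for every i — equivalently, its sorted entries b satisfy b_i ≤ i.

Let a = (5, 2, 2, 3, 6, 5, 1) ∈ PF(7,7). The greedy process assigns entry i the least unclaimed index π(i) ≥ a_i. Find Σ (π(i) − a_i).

4

Σπ = 7·8/2 = 28 (π permutes [7]); Σa = 5+2+2+3+6+5+1 = 24; disp = 28−24 = 4.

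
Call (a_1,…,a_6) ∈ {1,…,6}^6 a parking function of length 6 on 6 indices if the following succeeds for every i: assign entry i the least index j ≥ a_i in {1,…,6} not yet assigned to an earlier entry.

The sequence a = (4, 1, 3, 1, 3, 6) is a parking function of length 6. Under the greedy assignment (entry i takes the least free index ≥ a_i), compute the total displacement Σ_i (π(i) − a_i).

Σπ(i) = 1+…+6 = 21; Σa = 4+1+3+1+3+6 = 18; disp = 21−18 = 3.

3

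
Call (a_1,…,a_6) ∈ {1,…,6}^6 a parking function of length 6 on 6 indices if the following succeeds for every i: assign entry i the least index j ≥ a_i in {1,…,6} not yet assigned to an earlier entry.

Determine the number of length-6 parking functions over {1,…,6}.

16807

|PF(6,6)| = (7−6)·7^(6−1) = 1 · 16807 = 16807 (Pollak)
Example (4,5,3,2,1,5) → sorted (1,2,3,4,5,5): b_i ≤ i ∀i, a PF.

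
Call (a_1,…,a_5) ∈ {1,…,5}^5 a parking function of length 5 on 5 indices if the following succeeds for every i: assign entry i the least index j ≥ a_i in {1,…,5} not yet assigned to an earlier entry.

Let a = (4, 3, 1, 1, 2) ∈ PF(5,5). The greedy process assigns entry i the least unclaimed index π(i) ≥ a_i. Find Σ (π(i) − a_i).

Σπ = 15 ({1..5} each once); Σa = 4+3+1+1+2 = 11; disp = 15−11 = 4.

4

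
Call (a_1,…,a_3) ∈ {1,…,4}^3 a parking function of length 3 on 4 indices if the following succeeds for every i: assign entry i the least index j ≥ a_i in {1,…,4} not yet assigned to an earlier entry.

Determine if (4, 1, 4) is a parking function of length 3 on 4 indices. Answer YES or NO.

Order a: b = (1, 4, 4).
  b_1=1 ≤ 2
  b_2=4 > 3
  fails at i=2 ⇒ NO

NO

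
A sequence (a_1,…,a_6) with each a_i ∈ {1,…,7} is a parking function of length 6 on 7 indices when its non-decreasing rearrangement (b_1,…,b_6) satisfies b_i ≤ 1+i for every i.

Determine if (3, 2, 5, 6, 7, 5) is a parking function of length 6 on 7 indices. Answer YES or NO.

Sorted: b = (2, 3, 5, 5, 6, 7).
  b_1=2 ≤ 2
  b_2=3 ≤ 3
  b_3=5 > 4
  fails at i=3 ⇒ NO

NO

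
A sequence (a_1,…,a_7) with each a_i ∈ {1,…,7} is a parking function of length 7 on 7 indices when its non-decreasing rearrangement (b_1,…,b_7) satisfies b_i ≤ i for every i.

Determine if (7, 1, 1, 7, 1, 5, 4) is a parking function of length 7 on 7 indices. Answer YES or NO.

NO

Order a: b = (1, 1, 1, 4, 5, 7, 7).
  b_1=1 ≤ 1
  b_2=1 ≤ 2
  b_3=1 ≤ 3
  b_4=4 ≤ 4
  b_5=5 ≤ 5
  b_6=7 > 6
  fails at i=6 ⇒ NO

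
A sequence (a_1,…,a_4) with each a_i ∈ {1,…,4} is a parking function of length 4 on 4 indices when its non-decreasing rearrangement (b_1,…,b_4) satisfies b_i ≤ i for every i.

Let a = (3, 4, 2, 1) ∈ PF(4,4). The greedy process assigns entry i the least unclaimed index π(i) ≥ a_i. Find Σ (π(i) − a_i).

0

Σπ = 4·5/2 = 10 (π permutes [4]); Σa = 3+4+2+1 = 10; disp = 10−10 = 0.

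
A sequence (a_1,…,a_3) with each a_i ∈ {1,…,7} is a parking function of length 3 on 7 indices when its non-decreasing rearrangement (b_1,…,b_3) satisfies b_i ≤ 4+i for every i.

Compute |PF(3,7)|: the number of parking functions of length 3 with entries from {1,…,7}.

|PF(3,7)| = (8−3)·8^(3−1) = 5·64 = 320 (Pollak)
Check (3,4,5) → sorted (3,4,5): b_i ≤ 4+i ∀i, a PF.

320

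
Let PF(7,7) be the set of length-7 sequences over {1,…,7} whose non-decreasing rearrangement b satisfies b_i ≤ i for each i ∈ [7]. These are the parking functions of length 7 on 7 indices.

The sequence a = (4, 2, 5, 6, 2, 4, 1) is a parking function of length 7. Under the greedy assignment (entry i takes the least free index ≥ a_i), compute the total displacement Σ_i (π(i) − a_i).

4

Σπ = 7·8/2 = 28 (π permutes [7]); Σa = 4+2+5+6+2+4+1 = 24; disp = 28−24 = 4.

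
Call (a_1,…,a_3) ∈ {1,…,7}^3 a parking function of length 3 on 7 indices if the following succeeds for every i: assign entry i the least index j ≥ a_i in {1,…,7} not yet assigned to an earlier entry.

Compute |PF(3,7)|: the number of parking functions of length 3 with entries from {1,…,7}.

320

|PF| = (7−3+1)·(7+1)^(3−1) = 5·64 = 320
E.g. (2,2,6) → sorted (2,2,6): b_i ≤ 4+i ∀i, a PF.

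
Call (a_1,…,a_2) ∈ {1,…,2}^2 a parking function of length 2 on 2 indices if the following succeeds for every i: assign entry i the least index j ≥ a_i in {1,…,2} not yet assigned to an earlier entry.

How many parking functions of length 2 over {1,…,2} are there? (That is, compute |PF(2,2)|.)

Count = (2−2+1)·(2+1)^(2−1) = 1 · 3 = 3
E.g. (2,1) → sorted (1,2): b_i ≤ i ∀i, a PF.

3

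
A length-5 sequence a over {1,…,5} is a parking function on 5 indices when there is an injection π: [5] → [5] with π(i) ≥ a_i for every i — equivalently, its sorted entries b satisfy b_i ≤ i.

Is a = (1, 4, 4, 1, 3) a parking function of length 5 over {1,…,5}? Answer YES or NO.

YES

Order a: b = (1, 1, 3, 4, 4).
  b_1=1 ≤ 1
  b_2=1 ≤ 2
  b_3=3 ≤ 3
  b_4=4 ≤ 4
  b_5=4 ≤ 5
All bounds hold ⇒ YES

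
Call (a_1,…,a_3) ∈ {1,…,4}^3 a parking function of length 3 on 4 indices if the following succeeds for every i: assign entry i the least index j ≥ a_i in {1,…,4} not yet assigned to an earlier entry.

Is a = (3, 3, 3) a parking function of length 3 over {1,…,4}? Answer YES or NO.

NO

Order a: b = (3, 3, 3).
  b_1=3 > 2
  fails at i=1 ⇒ NO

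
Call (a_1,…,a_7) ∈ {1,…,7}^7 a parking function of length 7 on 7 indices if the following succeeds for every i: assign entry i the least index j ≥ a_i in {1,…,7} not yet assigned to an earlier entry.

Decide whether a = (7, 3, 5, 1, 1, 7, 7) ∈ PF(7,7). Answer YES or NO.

Order a: b = (1, 1, 3, 5, 7, 7, 7).
  b_1=1 ≤ 1
  b_2=1 ≤ 2
  b_3=3 ≤ 3
  b_4=5 > 4
  fails at i=4 ⇒ NO

NO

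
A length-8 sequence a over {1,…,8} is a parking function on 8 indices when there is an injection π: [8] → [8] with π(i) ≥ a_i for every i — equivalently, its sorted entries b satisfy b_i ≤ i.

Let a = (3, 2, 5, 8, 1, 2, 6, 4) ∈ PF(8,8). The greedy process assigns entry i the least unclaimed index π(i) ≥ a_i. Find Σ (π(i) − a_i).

Σπ = 8·9/2 = 36 (π permutes [8]); Σa = 3+2+5+8+1+2+6+4 = 31; disp = 36−31 = 5.

5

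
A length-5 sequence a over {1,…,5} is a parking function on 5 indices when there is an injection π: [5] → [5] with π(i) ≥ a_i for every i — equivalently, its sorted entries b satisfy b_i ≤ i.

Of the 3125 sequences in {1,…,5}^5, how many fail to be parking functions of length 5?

|PF(5,5)| = (5+1−5)·(5+1)^{5−1} = 1 · 1296 = 1296
Example (5,5,5,4,1) → sorted (1,4,5,5,5): b_2=4>2, not a PF.
5^5 − 1296 = 3125 − 1296 = 1829

1829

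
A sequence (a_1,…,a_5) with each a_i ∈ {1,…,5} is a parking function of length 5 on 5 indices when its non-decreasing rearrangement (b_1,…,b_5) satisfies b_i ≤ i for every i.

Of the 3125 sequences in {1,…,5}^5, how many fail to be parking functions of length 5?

1829

|PF| = (5+1−5)·(5+1)^{5−1} = 1 · 1296 = 1296 (Pollak)
Example (2,5,5,1,5) → sorted (1,2,5,5,5): b_3=5>3, not a PF.
5^5 − 1296 = 3125 − 1296 = 1829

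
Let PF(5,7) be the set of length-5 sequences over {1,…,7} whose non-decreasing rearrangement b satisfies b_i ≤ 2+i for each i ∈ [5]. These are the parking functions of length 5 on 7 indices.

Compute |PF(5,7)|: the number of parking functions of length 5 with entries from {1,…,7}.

12288

|PF(5,7)| = (8−5)·8^(5−1) = 3×4096 = 12288 [KW]
E.g. (3,4,3,2,2) → sorted (2,2,3,3,4): b_i ≤ 2+i ∀i, a PF.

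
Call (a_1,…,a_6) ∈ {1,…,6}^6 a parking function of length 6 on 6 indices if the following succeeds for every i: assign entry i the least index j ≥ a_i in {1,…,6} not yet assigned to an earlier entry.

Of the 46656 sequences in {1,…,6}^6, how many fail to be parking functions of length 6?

Count = 1·7^5 = 1×16807 = 16807 (Konheim–Weiss)
Example (4,6,6,2,5,6) → sorted (2,4,5,6,6,6): b_1=2>1, not a PF.
Total 46656; non-PF = 46656−16807 = 29849

29849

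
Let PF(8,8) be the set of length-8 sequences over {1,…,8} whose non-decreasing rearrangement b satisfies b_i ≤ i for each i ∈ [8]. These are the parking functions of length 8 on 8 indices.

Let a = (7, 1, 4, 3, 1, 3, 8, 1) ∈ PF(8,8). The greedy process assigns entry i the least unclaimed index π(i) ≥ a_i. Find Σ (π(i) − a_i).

8

Σπ = 36 ({1..8} each once); Σa = 7+1+4+3+1+3+8+1 = 28; disp = 36−28 = 8.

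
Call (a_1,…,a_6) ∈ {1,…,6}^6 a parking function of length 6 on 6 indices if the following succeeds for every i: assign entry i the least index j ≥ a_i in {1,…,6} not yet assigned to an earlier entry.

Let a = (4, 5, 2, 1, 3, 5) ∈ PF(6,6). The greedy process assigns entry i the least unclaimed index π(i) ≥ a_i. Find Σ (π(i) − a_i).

Σπ = 21 ({1..6} each once); Σa = 4+5+2+1+3+5 = 20; disp = 21−20 = 1.

1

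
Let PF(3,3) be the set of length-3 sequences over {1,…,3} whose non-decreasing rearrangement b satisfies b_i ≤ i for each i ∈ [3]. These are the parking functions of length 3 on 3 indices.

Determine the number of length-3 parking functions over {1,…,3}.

#PF = (4−3)·4^(3−1) = 1×16 = 16
E.g. (2,1,3) → sorted (1,2,3): b_i ≤ i ∀i, a PF.

16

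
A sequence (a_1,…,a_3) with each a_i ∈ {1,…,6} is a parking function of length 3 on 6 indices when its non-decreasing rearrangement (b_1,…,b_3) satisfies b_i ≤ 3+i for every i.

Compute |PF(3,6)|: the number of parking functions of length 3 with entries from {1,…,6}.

196

Count = (7−3)·7^(3−1) = 4×49 = 196
One tuple (4,5,5) → sorted (4,5,5): b_i ≤ 3+i ∀i, a PF.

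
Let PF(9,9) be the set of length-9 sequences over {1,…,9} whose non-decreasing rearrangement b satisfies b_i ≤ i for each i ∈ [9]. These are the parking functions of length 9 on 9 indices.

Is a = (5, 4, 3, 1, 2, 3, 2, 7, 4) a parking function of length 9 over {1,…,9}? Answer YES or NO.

Sorted: b = (1, 2, 2, 3, 3, 4, 4, 5, 7).
  b_1=1 ≤ 1
  b_2=2 ≤ 2
  b_3=2 ≤ 3
  b_4=3 ≤ 4
  b_5=3 ≤ 5
  b_6=4 ≤ 6
  b_7=4 ≤ 7
  b_8=5 ≤ 8
  b_9=7 ≤ 9
All bounds hold ⇒ YES

YES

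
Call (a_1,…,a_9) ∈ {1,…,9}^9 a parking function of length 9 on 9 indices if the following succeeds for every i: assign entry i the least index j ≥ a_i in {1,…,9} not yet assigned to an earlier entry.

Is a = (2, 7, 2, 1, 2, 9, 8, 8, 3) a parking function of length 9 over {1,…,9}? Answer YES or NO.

Sorted: b = (1, 2, 2, 2, 3, 7, 8, 8, 9).
  b_1=1 ≤ 1
  b_2=2 ≤ 2
  b_3=2 ≤ 3
  b_4=2 ≤ 4
  b_5=3 ≤ 5
  b_6=7 > 6
  fails at i=6 ⇒ NO

NO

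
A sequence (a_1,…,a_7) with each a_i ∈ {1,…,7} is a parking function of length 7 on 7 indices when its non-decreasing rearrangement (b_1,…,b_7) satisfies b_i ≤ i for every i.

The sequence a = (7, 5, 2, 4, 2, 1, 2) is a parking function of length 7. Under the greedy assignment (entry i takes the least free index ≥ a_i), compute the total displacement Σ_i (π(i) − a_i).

5

Σπ = 7·8/2 = 28 (π permutes [7]); Σa = 7+5+2+4+2+1+2 = 23; disp = 28−23 = 5.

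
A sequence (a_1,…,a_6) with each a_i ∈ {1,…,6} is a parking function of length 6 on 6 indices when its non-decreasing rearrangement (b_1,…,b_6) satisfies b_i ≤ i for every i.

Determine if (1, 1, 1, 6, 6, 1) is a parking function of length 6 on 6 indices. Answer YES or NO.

Rearranged: b = (1, 1, 1, 1, 6, 6).
  b_1=1 ≤ 1
  b_2=1 ≤ 2
  b_3=1 ≤ 3
  b_4=1 ≤ 4
  b_5=6 > 5
  fails at i=5 ⇒ NO

NO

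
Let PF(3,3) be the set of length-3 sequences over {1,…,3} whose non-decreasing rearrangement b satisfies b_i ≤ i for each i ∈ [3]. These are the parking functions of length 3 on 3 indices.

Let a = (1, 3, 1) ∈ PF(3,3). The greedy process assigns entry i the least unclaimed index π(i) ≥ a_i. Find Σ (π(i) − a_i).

1

Σπ = 3·4/2 = 6 (π permutes [3]); Σa = 1+3+1 = 5; disp = 6−5 = 1.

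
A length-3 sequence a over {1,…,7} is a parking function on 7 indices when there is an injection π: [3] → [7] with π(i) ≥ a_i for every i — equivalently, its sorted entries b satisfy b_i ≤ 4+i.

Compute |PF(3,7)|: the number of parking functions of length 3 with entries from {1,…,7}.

320

|PF(3,7)| = (7−3+1)·(7+1)^(3−1) = 5·64 = 320 (Pollak)
Example (6,5,6) → sorted (5,6,6): b_i ≤ 4+i ∀i, a PF.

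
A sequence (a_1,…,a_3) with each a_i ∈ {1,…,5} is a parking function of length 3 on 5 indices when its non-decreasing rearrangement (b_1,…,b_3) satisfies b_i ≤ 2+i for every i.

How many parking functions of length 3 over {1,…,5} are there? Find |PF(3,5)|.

Count = (5−3+1)·(5+1)^(3−1) = 3 · 36 = 108 (Konheim–Weiss)
E.g. (2,4,3) → sorted (2,3,4): b_i ≤ 2+i ∀i, a PF.

108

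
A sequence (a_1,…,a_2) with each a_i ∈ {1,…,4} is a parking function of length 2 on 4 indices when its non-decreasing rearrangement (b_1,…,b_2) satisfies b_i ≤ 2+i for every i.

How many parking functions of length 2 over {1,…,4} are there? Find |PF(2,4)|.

15

|PF(2,4)| = (5−2)·5^(2−1) = 3·5 = 15 (Konheim–Weiss)
Example (4,3) → sorted (3,4): b_i ≤ 2+i ∀i, a PF.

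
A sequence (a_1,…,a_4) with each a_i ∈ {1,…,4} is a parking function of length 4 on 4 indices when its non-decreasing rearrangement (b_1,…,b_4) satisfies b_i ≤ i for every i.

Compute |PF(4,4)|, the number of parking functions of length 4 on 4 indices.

|PF| = (4−4+1)·(4+1)^(4−1) = 1×125 = 125 [KW]
One tuple (4,1,3,1) → sorted (1,1,3,4): b_i ≤ i ∀i, a PF.

125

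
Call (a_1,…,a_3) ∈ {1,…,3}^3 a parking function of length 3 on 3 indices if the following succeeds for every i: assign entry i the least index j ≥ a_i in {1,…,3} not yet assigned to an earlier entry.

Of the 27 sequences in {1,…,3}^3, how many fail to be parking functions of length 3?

11

|PF| = (3−3+1)·(3+1)^(3−1) = 1·16 = 16 (Konheim–Weiss)
Check (3,2,2) → sorted (2,2,3): b_1=2>1, not a PF.
3^3 − 16 = 27 − 16 = 11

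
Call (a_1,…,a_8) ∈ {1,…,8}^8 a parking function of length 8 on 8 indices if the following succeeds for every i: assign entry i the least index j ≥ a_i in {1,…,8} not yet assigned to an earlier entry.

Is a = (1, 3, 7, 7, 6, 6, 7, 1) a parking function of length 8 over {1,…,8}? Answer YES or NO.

NO

Rearranged: b = (1, 1, 3, 6, 6, 7, 7, 7).
  b_1=1 ≤ 1
  b_2=1 ≤ 2
  b_3=3 ≤ 3
  b_4=6 > 4
  fails at i=4 ⇒ NO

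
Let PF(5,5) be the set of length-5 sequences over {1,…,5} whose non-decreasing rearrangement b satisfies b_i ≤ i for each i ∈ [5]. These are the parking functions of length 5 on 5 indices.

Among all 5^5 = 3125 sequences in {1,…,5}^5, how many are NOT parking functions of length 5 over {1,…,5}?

1829

|PF(5,5)| = (5+1−5)·(5+1)^{5−1} = 1×1296 = 1296
Example (1,4,4,4,5) → sorted (1,4,4,4,5): b_2=4>2, not a PF.
So 3125 − 1296 = 1829 fail.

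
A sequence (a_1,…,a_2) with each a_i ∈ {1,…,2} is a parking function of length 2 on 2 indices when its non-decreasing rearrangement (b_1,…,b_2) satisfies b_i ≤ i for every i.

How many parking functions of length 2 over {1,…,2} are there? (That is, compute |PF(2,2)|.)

3

Count = (3−2)·3^(2−1) = 1 · 3 = 3
Check (1,2) → sorted (1,2): b_i ≤ i ∀i, a PF.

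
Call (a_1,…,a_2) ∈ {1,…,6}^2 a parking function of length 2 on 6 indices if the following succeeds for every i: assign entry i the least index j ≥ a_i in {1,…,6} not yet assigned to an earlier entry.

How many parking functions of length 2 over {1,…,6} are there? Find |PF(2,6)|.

|PF(2,6)| = (7−2)·7^(2−1) = 5×7 = 35
One tuple (1,1) → sorted (1,1): b_i ≤ 4+i ∀i, a PF.

35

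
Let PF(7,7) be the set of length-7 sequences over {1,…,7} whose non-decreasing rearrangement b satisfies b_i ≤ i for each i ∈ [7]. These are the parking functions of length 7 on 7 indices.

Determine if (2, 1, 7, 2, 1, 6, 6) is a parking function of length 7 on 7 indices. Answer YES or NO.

Sorted: b = (1, 1, 2, 2, 6, 6, 7).
  b_1=1 ≤ 1
  b_2=1 ≤ 2
  b_3=2 ≤ 3
  b_4=2 ≤ 4
  b_5=6 > 5
  fails at i=5 ⇒ NO

NO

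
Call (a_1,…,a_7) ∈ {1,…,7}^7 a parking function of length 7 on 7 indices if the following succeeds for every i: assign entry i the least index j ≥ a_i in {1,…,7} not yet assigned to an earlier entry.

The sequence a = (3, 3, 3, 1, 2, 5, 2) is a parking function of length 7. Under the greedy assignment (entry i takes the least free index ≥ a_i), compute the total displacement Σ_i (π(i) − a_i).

9

Σπ = 7·8/2 = 28 (π permutes [7]); Σa = 3+3+3+1+2+5+2 = 19; disp = 28−19 = 9.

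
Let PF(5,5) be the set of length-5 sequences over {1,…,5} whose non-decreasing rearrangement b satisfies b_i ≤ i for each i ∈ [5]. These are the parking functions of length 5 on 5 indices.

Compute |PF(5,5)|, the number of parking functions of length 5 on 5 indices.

Count = (5+1−5)·(5+1)^{5−1} = 1·1296 = 1296 [KW]
One tuple (4,2,4,3,1) → sorted (1,2,3,4,4): b_i ≤ i ∀i, a PF.

1296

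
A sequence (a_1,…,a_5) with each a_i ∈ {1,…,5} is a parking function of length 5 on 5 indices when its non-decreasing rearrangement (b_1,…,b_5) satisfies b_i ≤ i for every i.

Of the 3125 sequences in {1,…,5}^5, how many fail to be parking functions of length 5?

#PF = (5−5+1)·(5+1)^(5−1) = 1 · 1296 = 1296
Check (4,5,2,1,4) → sorted (1,2,4,4,5): b_3=4>3, not a PF.
So 3125 − 1296 = 1829 fail.

1829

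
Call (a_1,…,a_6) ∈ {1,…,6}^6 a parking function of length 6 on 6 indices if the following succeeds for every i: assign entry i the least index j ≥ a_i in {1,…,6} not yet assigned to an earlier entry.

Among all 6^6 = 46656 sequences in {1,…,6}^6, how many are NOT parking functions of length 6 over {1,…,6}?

#PF = (6+1−6)·(6+1)^{6−1} = 1×16807 = 16807 (Konheim–Weiss)
Example (5,5,3,3,5,4) → sorted (3,3,4,5,5,5): b_1=3>1, not a PF.
So 46656 − 16807 = 29849 fail.

29849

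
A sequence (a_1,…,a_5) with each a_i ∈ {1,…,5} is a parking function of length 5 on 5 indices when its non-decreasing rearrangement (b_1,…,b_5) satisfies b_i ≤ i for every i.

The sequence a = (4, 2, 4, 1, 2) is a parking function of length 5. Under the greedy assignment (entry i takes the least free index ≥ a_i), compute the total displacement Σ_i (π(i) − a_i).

Σπ(i) = 1+…+5 = 15; Σa = 4+2+4+1+2 = 13; disp = 15−13 = 2.

2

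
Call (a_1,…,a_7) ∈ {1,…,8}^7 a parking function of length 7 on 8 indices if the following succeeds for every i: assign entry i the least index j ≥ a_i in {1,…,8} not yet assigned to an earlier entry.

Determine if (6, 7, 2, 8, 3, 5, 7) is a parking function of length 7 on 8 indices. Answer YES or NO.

Order a: b = (2, 3, 5, 6, 7, 7, 8).
  b_1=2 ≤ 2
  b_2=3 ≤ 3
  b_3=5 > 4
  fails at i=3 ⇒ NO

NO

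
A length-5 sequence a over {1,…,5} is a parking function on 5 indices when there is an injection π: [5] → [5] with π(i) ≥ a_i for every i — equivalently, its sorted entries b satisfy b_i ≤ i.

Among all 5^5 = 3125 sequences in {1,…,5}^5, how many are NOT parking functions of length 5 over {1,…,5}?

|PF(5,5)| = (5+1−5)·(5+1)^{5−1} = 1·1296 = 1296 (Konheim–Weiss)
Example (4,4,5,3,5) → sorted (3,4,4,5,5): b_1=3>1, not a PF.
5^5 − 1296 = 3125 − 1296 = 1829

1829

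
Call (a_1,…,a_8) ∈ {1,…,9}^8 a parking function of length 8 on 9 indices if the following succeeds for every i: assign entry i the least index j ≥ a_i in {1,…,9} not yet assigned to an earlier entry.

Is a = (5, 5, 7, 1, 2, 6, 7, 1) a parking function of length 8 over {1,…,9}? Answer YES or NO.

Sorted: b = (1, 1, 2, 5, 5, 6, 7, 7).
  b_1=1 ≤ 2
  b_2=1 ≤ 3
  b_3=2 ≤ 4
  b_4=5 ≤ 5
  b_5=5 ≤ 6
  b_6=6 ≤ 7
  b_7=7 ≤ 8
  b_8=7 ≤ 9
All bounds hold ⇒ YES

YES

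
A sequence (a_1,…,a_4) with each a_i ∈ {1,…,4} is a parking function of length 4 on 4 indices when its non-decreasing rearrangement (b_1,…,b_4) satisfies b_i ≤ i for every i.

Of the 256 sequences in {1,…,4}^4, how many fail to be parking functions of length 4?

|PF(4,4)| = (4+1−4)·(4+1)^{4−1} = 1 · 125 = 125 [KW]
One tuple (3,4,2,2) → sorted (2,2,3,4): b_1=2>1, not a PF.
Total 256; non-PF = 256−125 = 131

131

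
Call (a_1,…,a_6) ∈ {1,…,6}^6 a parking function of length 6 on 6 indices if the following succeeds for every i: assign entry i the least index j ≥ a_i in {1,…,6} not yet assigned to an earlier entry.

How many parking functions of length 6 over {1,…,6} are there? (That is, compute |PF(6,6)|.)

16807

#PF = 1·7^5 = 1×16807 = 16807 (Pollak)
Example (2,4,1,1,2,4) → sorted (1,1,2,2,4,4): b_i ≤ i ∀i, a PF.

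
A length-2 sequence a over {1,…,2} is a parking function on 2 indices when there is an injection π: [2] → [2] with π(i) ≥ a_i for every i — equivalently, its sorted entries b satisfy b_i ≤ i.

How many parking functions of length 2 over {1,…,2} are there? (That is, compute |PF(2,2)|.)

3

#PF = (2−2+1)·(2+1)^(2−1) = 1×3 = 3 (Pollak)
One tuple (1,1) → sorted (1,1): b_i ≤ i ∀i, a PF.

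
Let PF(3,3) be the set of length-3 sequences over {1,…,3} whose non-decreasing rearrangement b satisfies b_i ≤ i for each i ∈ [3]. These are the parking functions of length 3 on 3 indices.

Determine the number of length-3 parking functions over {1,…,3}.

16

|PF(3,3)| = (3+1−3)·(3+1)^{3−1} = 1 · 16 = 16 [KW]
Check (3,1,2) → sorted (1,2,3): b_i ≤ i ∀i, a PF.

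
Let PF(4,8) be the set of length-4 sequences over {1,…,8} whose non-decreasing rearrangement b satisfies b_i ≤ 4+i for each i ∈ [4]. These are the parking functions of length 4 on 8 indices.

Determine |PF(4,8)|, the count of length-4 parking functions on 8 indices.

3645

Count = 5·9^3 = 5 · 729 = 3645 (Pollak)
Check (2,4,7,7) → sorted (2,4,7,7): b_i ≤ 4+i ∀i, a PF.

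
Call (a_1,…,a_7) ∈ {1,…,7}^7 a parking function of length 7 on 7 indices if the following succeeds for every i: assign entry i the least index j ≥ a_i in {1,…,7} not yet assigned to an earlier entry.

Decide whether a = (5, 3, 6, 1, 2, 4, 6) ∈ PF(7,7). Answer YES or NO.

Order a: b = (1, 2, 3, 4, 5, 6, 6).
  b_1=1 ≤ 1
  b_2=2 ≤ 2
  b_3=3 ≤ 3
  b_4=4 ≤ 4
  b_5=5 ≤ 5
  b_6=6 ≤ 6
  b_7=6 ≤ 7
All bounds hold ⇒ YES

YES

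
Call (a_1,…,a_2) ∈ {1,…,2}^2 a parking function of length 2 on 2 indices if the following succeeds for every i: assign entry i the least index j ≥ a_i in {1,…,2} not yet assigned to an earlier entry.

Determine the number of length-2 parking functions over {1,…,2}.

3

#PF = (3−2)·3^(2−1) = 1×3 = 3 (Konheim–Weiss)
Check (2,1) → sorted (1,2): b_i ≤ i ∀i, a PF.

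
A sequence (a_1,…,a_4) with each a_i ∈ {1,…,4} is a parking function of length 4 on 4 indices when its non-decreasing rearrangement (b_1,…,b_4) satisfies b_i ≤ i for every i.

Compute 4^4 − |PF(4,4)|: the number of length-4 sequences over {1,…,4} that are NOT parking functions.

131

|PF(4,4)| = (4−4+1)·(4+1)^(4−1) = 1·125 = 125
Example (2,2,3,2) → sorted (2,2,2,3): b_1=2>1, not a PF.
Total 256; non-PF = 256−125 = 131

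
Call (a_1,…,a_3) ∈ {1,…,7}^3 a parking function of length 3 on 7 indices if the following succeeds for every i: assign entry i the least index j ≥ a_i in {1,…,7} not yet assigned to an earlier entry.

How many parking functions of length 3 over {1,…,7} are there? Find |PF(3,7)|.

320

#PF = 5·8^2 = 5·64 = 320 (Konheim–Weiss)
E.g. (2,5,7) → sorted (2,5,7): b_i ≤ 4+i ∀i, a PF.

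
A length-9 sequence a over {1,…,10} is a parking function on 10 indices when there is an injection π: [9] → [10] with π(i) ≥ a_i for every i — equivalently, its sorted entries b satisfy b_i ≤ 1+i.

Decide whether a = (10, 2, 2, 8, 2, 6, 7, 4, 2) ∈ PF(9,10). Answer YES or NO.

Rearranged: b = (2, 2, 2, 2, 4, 6, 7, 8, 10).
  b_1=2 ≤ 2
  b_2=2 ≤ 3
  b_3=2 ≤ 4
  b_4=2 ≤ 5
  b_5=4 ≤ 6
  b_6=6 ≤ 7
  b_7=7 ≤ 8
  b_8=8 ≤ 9
  b_9=10 ≤ 10
All bounds hold ⇒ YES

YES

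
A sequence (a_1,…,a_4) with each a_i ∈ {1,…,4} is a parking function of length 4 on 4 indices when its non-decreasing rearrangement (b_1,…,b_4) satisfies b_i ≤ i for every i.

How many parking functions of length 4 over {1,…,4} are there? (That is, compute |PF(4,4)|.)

125

|PF| = (5−4)·5^(4−1) = 1 · 125 = 125 (Konheim–Weiss)
One tuple (1,1,2,3) → sorted (1,1,2,3): b_i ≤ i ∀i, a PF.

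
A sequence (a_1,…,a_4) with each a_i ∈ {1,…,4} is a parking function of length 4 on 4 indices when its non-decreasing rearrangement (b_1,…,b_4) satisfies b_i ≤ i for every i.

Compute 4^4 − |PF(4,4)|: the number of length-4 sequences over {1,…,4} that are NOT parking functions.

|PF(4,4)| = 1·5^3 = 1×125 = 125 (Konheim–Weiss)
Example (4,3,3,3) → sorted (3,3,3,4): b_1=3>1, not a PF.
Total 256; non-PF = 256−125 = 131

131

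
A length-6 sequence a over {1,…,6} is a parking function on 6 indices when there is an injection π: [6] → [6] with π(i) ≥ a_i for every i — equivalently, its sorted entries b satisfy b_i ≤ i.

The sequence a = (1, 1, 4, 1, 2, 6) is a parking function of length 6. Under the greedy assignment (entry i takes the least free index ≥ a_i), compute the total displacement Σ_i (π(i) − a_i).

Σπ(i) = 1+…+6 = 21; Σa = 1+1+4+1+2+6 = 15; disp = 21−15 = 6.

6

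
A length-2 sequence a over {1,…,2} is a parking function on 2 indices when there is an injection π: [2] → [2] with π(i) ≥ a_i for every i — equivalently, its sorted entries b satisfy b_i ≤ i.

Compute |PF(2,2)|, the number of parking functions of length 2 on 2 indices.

3

|PF| = (3−2)·3^(2−1) = 1 · 3 = 3 (Pollak)
One tuple (2,1) → sorted (1,2): b_i ≤ i ∀i, a PF.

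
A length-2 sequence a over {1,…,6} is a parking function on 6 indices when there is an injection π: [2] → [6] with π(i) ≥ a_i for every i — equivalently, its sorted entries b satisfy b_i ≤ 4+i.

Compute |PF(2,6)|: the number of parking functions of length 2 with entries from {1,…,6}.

35

|PF(2,6)| = 5·7^1 = 5 · 7 = 35 [KW]
E.g. (1,3) → sorted (1,3): b_i ≤ 4+i ∀i, a PF.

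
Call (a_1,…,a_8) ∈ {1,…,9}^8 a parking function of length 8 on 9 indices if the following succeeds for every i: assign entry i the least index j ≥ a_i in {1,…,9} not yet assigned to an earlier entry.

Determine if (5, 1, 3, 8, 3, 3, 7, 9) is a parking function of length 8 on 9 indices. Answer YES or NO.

YES

Rearranged: b = (1, 3, 3, 3, 5, 7, 8, 9).
  b_1=1 ≤ 2
  b_2=3 ≤ 3
  b_3=3 ≤ 4
  b_4=3 ≤ 5
  b_5=5 ≤ 6
  b_6=7 ≤ 7
  b_7=8 ≤ 8
  b_8=9 ≤ 9
All bounds hold ⇒ YES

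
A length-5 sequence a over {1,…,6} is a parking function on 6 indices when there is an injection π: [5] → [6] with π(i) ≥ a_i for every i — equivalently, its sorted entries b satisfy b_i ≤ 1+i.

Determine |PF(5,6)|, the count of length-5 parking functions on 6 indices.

Count = (7−5)·7^(5−1) = 2×2401 = 4802 (Pollak)
E.g. (3,5,4,2,2) → sorted (2,2,3,4,5): b_i ≤ 1+i ∀i, a PF.

4802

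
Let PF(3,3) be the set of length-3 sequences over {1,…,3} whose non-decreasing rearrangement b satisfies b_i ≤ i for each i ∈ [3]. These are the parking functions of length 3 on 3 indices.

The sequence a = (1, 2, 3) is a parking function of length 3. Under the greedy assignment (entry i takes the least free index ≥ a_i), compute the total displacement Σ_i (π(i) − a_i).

Σπ = 3·4/2 = 6 (π permutes [3]); Σa = 1+2+3 = 6; disp = 6−6 = 0.

0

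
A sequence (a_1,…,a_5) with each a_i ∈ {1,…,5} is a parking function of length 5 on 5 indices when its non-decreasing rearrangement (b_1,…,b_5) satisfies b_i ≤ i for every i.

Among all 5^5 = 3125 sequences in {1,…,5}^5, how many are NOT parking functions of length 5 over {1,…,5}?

#PF = 1·6^4 = 1·1296 = 1296 (Konheim–Weiss)
One tuple (3,3,3,5,5) → sorted (3,3,3,5,5): b_1=3>1, not a PF.
Total 3125; non-PF = 3125−1296 = 1829

1829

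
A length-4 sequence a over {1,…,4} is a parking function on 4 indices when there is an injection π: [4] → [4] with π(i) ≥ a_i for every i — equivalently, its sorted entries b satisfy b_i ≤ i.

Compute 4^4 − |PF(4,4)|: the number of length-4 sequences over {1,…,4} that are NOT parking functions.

Count = (4+1−4)·(4+1)^{4−1} = 1·125 = 125 (Konheim–Weiss)
One tuple (1,4,4,2) → sorted (1,2,4,4): b_3=4>3, not a PF.
4^4 − 125 = 256 − 125 = 131

131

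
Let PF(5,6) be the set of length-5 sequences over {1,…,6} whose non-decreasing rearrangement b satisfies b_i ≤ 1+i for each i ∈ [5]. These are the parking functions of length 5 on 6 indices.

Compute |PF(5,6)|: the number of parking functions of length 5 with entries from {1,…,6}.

4802

|PF| = (6+1−5)·(6+1)^{5−1} = 2 · 2401 = 4802 [KW]
One tuple (2,6,1,2,5) → sorted (1,2,2,5,6): b_i ≤ 1+i ∀i, a PF.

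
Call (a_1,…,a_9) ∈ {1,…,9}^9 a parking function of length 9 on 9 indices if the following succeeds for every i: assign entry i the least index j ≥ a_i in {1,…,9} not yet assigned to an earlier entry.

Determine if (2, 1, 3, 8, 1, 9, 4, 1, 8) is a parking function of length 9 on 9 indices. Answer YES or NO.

Rearranged: b = (1, 1, 1, 2, 3, 4, 8, 8, 9).
  b_1=1 ≤ 1
  b_2=1 ≤ 2
  b_3=1 ≤ 3
  b_4=2 ≤ 4
  b_5=3 ≤ 5
  b_6=4 ≤ 6
  b_7=8 > 7
  fails at i=7 ⇒ NO

NO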